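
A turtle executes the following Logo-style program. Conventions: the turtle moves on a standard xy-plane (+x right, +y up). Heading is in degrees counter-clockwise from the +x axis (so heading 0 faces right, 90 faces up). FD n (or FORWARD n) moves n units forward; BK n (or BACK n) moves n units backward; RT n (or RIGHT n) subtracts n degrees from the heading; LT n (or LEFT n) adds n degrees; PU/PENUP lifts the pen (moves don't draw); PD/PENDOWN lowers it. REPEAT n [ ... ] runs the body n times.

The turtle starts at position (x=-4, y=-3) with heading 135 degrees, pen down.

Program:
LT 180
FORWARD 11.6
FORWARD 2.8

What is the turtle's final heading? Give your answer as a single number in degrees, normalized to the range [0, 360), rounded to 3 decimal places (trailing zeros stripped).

Executing turtle program step by step:
Start: pos=(-4,-3), heading=135, pen down
LT 180: heading 135 -> 315
FD 11.6: (-4,-3) -> (4.202,-11.202) [heading=315, draw]
FD 2.8: (4.202,-11.202) -> (6.182,-13.182) [heading=315, draw]
Final: pos=(6.182,-13.182), heading=315, 2 segment(s) drawn

Answer: 315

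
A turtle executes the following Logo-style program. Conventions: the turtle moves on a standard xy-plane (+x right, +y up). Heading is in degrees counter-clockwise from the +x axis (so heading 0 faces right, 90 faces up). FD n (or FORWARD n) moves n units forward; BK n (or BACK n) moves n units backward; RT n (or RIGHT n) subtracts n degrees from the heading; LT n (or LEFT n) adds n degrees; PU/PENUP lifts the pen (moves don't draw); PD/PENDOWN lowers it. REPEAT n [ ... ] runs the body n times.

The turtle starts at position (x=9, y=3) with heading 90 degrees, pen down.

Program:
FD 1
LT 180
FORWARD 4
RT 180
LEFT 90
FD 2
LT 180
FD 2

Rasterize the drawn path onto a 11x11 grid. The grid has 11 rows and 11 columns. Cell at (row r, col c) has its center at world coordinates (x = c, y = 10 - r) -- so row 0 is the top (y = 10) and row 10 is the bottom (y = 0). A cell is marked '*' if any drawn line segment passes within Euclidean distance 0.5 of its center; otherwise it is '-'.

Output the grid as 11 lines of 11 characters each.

Segment 0: (9,3) -> (9,4)
Segment 1: (9,4) -> (9,0)
Segment 2: (9,0) -> (7,0)
Segment 3: (7,0) -> (9,-0)

Answer: -----------
-----------
-----------
-----------
-----------
-----------
---------*-
---------*-
---------*-
---------*-
-------***-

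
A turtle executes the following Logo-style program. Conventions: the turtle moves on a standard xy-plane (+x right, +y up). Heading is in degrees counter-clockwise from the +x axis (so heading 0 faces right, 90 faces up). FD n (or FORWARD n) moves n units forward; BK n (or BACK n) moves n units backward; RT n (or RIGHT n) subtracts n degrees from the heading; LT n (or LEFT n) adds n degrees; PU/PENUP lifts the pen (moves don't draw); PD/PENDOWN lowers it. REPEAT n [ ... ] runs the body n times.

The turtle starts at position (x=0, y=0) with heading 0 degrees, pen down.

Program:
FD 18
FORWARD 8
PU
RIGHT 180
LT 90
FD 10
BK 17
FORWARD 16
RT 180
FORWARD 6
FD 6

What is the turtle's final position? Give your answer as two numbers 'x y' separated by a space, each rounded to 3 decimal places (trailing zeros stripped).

Answer: 26 3

Derivation:
Executing turtle program step by step:
Start: pos=(0,0), heading=0, pen down
FD 18: (0,0) -> (18,0) [heading=0, draw]
FD 8: (18,0) -> (26,0) [heading=0, draw]
PU: pen up
RT 180: heading 0 -> 180
LT 90: heading 180 -> 270
FD 10: (26,0) -> (26,-10) [heading=270, move]
BK 17: (26,-10) -> (26,7) [heading=270, move]
FD 16: (26,7) -> (26,-9) [heading=270, move]
RT 180: heading 270 -> 90
FD 6: (26,-9) -> (26,-3) [heading=90, move]
FD 6: (26,-3) -> (26,3) [heading=90, move]
Final: pos=(26,3), heading=90, 2 segment(s) drawn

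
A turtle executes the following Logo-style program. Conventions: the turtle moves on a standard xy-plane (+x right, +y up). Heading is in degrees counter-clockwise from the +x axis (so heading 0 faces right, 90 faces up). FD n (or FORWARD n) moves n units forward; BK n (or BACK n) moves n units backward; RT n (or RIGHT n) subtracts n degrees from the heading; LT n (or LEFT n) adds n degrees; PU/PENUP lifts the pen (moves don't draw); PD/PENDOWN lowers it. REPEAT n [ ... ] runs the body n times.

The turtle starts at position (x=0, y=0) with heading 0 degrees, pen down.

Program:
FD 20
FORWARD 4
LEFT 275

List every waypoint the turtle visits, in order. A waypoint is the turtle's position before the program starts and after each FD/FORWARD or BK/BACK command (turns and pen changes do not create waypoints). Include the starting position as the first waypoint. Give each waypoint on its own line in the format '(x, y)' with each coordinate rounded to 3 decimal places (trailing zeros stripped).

Executing turtle program step by step:
Start: pos=(0,0), heading=0, pen down
FD 20: (0,0) -> (20,0) [heading=0, draw]
FD 4: (20,0) -> (24,0) [heading=0, draw]
LT 275: heading 0 -> 275
Final: pos=(24,0), heading=275, 2 segment(s) drawn
Waypoints (3 total):
(0, 0)
(20, 0)
(24, 0)

Answer: (0, 0)
(20, 0)
(24, 0)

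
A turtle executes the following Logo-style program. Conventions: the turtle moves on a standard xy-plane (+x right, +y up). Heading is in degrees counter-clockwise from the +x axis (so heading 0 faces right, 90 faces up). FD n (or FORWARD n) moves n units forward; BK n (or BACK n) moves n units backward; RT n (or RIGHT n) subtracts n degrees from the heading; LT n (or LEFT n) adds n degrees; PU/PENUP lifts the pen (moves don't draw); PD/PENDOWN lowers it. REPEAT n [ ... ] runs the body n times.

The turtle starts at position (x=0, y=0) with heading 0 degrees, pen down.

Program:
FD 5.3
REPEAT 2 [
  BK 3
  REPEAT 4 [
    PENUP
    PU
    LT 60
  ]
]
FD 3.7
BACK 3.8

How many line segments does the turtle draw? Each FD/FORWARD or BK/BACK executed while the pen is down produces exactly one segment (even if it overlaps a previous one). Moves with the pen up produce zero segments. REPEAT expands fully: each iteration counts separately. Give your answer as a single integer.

Answer: 2

Derivation:
Executing turtle program step by step:
Start: pos=(0,0), heading=0, pen down
FD 5.3: (0,0) -> (5.3,0) [heading=0, draw]
REPEAT 2 [
  -- iteration 1/2 --
  BK 3: (5.3,0) -> (2.3,0) [heading=0, draw]
  REPEAT 4 [
    -- iteration 1/4 --
    PU: pen up
    PU: pen up
    LT 60: heading 0 -> 60
    -- iteration 2/4 --
    PU: pen up
    PU: pen up
    LT 60: heading 60 -> 120
    -- iteration 3/4 --
    PU: pen up
    PU: pen up
    LT 60: heading 120 -> 180
    -- iteration 4/4 --
    PU: pen up
    PU: pen up
    LT 60: heading 180 -> 240
  ]
  -- iteration 2/2 --
  BK 3: (2.3,0) -> (3.8,2.598) [heading=240, move]
  REPEAT 4 [
    -- iteration 1/4 --
    PU: pen up
    PU: pen up
    LT 60: heading 240 -> 300
    -- iteration 2/4 --
    PU: pen up
    PU: pen up
    LT 60: heading 300 -> 0
    -- iteration 3/4 --
    PU: pen up
    PU: pen up
    LT 60: heading 0 -> 60
    -- iteration 4/4 --
    PU: pen up
    PU: pen up
    LT 60: heading 60 -> 120
  ]
]
FD 3.7: (3.8,2.598) -> (1.95,5.802) [heading=120, move]
BK 3.8: (1.95,5.802) -> (3.85,2.511) [heading=120, move]
Final: pos=(3.85,2.511), heading=120, 2 segment(s) drawn
Segments drawn: 2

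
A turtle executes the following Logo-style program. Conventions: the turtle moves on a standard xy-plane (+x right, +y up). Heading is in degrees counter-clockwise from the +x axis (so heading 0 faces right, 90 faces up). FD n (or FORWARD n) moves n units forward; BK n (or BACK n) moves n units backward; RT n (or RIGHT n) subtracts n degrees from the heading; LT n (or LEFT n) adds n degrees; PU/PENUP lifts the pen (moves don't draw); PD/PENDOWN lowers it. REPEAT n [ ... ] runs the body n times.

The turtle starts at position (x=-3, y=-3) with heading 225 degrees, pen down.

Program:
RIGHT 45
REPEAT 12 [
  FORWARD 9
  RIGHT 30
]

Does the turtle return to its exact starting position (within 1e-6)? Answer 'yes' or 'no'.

Executing turtle program step by step:
Start: pos=(-3,-3), heading=225, pen down
RT 45: heading 225 -> 180
REPEAT 12 [
  -- iteration 1/12 --
  FD 9: (-3,-3) -> (-12,-3) [heading=180, draw]
  RT 30: heading 180 -> 150
  -- iteration 2/12 --
  FD 9: (-12,-3) -> (-19.794,1.5) [heading=150, draw]
  RT 30: heading 150 -> 120
  -- iteration 3/12 --
  FD 9: (-19.794,1.5) -> (-24.294,9.294) [heading=120, draw]
  RT 30: heading 120 -> 90
  -- iteration 4/12 --
  FD 9: (-24.294,9.294) -> (-24.294,18.294) [heading=90, draw]
  RT 30: heading 90 -> 60
  -- iteration 5/12 --
  FD 9: (-24.294,18.294) -> (-19.794,26.088) [heading=60, draw]
  RT 30: heading 60 -> 30
  -- iteration 6/12 --
  FD 9: (-19.794,26.088) -> (-12,30.588) [heading=30, draw]
  RT 30: heading 30 -> 0
  -- iteration 7/12 --
  FD 9: (-12,30.588) -> (-3,30.588) [heading=0, draw]
  RT 30: heading 0 -> 330
  -- iteration 8/12 --
  FD 9: (-3,30.588) -> (4.794,26.088) [heading=330, draw]
  RT 30: heading 330 -> 300
  -- iteration 9/12 --
  FD 9: (4.794,26.088) -> (9.294,18.294) [heading=300, draw]
  RT 30: heading 300 -> 270
  -- iteration 10/12 --
  FD 9: (9.294,18.294) -> (9.294,9.294) [heading=270, draw]
  RT 30: heading 270 -> 240
  -- iteration 11/12 --
  FD 9: (9.294,9.294) -> (4.794,1.5) [heading=240, draw]
  RT 30: heading 240 -> 210
  -- iteration 12/12 --
  FD 9: (4.794,1.5) -> (-3,-3) [heading=210, draw]
  RT 30: heading 210 -> 180
]
Final: pos=(-3,-3), heading=180, 12 segment(s) drawn

Start position: (-3, -3)
Final position: (-3, -3)
Distance = 0; < 1e-6 -> CLOSED

Answer: yes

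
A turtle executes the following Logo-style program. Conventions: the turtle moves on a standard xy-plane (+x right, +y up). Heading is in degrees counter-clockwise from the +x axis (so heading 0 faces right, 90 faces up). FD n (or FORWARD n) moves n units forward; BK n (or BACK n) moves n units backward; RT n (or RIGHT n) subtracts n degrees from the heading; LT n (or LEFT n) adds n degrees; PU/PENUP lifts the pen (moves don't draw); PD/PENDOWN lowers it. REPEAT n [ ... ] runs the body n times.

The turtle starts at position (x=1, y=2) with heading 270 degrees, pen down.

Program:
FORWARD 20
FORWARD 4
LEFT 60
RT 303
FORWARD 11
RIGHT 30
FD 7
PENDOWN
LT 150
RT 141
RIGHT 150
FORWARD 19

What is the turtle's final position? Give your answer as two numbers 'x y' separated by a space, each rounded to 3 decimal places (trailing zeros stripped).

Executing turtle program step by step:
Start: pos=(1,2), heading=270, pen down
FD 20: (1,2) -> (1,-18) [heading=270, draw]
FD 4: (1,-18) -> (1,-22) [heading=270, draw]
LT 60: heading 270 -> 330
RT 303: heading 330 -> 27
FD 11: (1,-22) -> (10.801,-17.006) [heading=27, draw]
RT 30: heading 27 -> 357
FD 7: (10.801,-17.006) -> (17.791,-17.372) [heading=357, draw]
PD: pen down
LT 150: heading 357 -> 147
RT 141: heading 147 -> 6
RT 150: heading 6 -> 216
FD 19: (17.791,-17.372) -> (2.42,-28.54) [heading=216, draw]
Final: pos=(2.42,-28.54), heading=216, 5 segment(s) drawn

Answer: 2.42 -28.54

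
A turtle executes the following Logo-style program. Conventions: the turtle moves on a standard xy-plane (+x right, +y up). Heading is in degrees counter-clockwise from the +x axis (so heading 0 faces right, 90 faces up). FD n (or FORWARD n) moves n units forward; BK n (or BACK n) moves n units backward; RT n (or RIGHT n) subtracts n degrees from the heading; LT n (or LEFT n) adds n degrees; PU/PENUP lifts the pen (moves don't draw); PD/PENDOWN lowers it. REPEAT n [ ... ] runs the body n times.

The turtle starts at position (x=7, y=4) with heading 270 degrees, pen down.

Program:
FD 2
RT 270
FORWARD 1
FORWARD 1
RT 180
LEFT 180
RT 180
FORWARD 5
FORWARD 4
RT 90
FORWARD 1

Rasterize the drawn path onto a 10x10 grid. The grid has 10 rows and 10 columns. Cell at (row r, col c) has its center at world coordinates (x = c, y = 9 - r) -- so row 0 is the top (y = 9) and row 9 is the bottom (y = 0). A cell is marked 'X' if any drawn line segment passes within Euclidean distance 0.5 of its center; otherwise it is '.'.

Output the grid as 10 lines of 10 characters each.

Segment 0: (7,4) -> (7,2)
Segment 1: (7,2) -> (8,2)
Segment 2: (8,2) -> (9,2)
Segment 3: (9,2) -> (4,2)
Segment 4: (4,2) -> (0,2)
Segment 5: (0,2) -> (-0,3)

Answer: ..........
..........
..........
..........
..........
.......X..
X......X..
XXXXXXXXXX
..........
..........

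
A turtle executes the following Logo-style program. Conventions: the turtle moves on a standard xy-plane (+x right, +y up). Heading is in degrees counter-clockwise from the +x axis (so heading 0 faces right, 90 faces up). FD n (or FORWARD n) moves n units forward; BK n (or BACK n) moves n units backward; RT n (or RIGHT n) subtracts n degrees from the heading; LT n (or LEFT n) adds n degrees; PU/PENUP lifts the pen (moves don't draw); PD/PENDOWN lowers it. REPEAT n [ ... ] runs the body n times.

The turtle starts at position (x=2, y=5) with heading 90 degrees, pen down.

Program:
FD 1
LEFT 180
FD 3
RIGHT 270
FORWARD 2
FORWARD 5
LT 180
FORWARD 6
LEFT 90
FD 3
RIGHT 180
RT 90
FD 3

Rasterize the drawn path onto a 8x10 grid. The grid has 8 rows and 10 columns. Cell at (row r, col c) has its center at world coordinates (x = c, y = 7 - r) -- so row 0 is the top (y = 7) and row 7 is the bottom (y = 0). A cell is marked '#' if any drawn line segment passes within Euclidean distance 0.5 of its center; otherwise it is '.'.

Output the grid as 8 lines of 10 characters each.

Answer: ..........
..#.......
..#.......
..#.......
..########
...#......
...#......
...####...

Derivation:
Segment 0: (2,5) -> (2,6)
Segment 1: (2,6) -> (2,3)
Segment 2: (2,3) -> (4,3)
Segment 3: (4,3) -> (9,3)
Segment 4: (9,3) -> (3,3)
Segment 5: (3,3) -> (3,0)
Segment 6: (3,0) -> (6,0)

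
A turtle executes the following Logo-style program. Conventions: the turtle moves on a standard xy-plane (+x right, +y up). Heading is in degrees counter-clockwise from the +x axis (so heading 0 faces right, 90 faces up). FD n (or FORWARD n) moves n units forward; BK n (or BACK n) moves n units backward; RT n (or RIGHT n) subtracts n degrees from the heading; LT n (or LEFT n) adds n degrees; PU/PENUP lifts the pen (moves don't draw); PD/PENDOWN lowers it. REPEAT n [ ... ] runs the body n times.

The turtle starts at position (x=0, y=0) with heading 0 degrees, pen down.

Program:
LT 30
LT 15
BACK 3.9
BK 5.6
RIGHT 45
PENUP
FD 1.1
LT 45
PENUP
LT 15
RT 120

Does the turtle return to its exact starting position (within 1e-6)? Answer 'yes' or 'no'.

Executing turtle program step by step:
Start: pos=(0,0), heading=0, pen down
LT 30: heading 0 -> 30
LT 15: heading 30 -> 45
BK 3.9: (0,0) -> (-2.758,-2.758) [heading=45, draw]
BK 5.6: (-2.758,-2.758) -> (-6.718,-6.718) [heading=45, draw]
RT 45: heading 45 -> 0
PU: pen up
FD 1.1: (-6.718,-6.718) -> (-5.618,-6.718) [heading=0, move]
LT 45: heading 0 -> 45
PU: pen up
LT 15: heading 45 -> 60
RT 120: heading 60 -> 300
Final: pos=(-5.618,-6.718), heading=300, 2 segment(s) drawn

Start position: (0, 0)
Final position: (-5.618, -6.718)
Distance = 8.757; >= 1e-6 -> NOT closed

Answer: no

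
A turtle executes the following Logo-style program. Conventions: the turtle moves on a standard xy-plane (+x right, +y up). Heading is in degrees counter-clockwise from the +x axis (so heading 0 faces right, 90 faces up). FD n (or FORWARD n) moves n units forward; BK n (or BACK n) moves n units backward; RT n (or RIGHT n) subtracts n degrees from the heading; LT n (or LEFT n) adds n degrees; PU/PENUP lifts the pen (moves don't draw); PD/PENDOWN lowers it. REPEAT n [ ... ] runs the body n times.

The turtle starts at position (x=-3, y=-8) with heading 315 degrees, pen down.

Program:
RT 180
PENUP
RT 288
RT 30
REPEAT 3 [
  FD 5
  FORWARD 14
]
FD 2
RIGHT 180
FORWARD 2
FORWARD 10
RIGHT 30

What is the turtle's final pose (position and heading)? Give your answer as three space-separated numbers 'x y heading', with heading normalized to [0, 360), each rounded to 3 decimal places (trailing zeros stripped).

Answer: -49.936 -5.54 327

Derivation:
Executing turtle program step by step:
Start: pos=(-3,-8), heading=315, pen down
RT 180: heading 315 -> 135
PU: pen up
RT 288: heading 135 -> 207
RT 30: heading 207 -> 177
REPEAT 3 [
  -- iteration 1/3 --
  FD 5: (-3,-8) -> (-7.993,-7.738) [heading=177, move]
  FD 14: (-7.993,-7.738) -> (-21.974,-7.006) [heading=177, move]
  -- iteration 2/3 --
  FD 5: (-21.974,-7.006) -> (-26.967,-6.744) [heading=177, move]
  FD 14: (-26.967,-6.744) -> (-40.948,-6.011) [heading=177, move]
  -- iteration 3/3 --
  FD 5: (-40.948,-6.011) -> (-45.941,-5.75) [heading=177, move]
  FD 14: (-45.941,-5.75) -> (-59.922,-5.017) [heading=177, move]
]
FD 2: (-59.922,-5.017) -> (-61.919,-4.912) [heading=177, move]
RT 180: heading 177 -> 357
FD 2: (-61.919,-4.912) -> (-59.922,-5.017) [heading=357, move]
FD 10: (-59.922,-5.017) -> (-49.936,-5.54) [heading=357, move]
RT 30: heading 357 -> 327
Final: pos=(-49.936,-5.54), heading=327, 0 segment(s) drawn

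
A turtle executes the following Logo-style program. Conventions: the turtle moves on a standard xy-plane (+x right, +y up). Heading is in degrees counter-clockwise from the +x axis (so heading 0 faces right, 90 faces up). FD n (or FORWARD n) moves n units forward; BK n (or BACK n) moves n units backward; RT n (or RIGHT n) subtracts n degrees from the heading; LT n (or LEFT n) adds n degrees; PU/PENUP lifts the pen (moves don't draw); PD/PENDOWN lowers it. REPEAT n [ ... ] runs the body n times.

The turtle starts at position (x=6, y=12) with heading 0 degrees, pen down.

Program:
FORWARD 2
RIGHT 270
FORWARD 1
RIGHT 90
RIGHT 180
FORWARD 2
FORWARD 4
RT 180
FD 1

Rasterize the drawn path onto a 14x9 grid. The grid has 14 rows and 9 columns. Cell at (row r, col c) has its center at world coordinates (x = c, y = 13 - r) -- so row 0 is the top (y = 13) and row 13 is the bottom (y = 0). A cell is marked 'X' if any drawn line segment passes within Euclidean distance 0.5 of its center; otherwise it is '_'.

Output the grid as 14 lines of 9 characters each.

Answer: __XXXXXXX
______XXX
_________
_________
_________
_________
_________
_________
_________
_________
_________
_________
_________
_________

Derivation:
Segment 0: (6,12) -> (8,12)
Segment 1: (8,12) -> (8,13)
Segment 2: (8,13) -> (6,13)
Segment 3: (6,13) -> (2,13)
Segment 4: (2,13) -> (3,13)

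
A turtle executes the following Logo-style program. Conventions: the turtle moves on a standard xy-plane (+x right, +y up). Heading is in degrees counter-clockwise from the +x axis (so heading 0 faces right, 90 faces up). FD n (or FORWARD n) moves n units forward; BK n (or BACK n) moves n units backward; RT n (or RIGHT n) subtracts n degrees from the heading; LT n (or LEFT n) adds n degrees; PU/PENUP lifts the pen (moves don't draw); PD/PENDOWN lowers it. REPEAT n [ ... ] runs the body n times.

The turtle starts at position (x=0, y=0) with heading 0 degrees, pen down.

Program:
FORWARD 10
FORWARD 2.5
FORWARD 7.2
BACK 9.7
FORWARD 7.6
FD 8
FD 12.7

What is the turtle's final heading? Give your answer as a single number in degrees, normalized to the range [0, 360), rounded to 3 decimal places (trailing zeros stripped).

Answer: 0

Derivation:
Executing turtle program step by step:
Start: pos=(0,0), heading=0, pen down
FD 10: (0,0) -> (10,0) [heading=0, draw]
FD 2.5: (10,0) -> (12.5,0) [heading=0, draw]
FD 7.2: (12.5,0) -> (19.7,0) [heading=0, draw]
BK 9.7: (19.7,0) -> (10,0) [heading=0, draw]
FD 7.6: (10,0) -> (17.6,0) [heading=0, draw]
FD 8: (17.6,0) -> (25.6,0) [heading=0, draw]
FD 12.7: (25.6,0) -> (38.3,0) [heading=0, draw]
Final: pos=(38.3,0), heading=0, 7 segment(s) drawn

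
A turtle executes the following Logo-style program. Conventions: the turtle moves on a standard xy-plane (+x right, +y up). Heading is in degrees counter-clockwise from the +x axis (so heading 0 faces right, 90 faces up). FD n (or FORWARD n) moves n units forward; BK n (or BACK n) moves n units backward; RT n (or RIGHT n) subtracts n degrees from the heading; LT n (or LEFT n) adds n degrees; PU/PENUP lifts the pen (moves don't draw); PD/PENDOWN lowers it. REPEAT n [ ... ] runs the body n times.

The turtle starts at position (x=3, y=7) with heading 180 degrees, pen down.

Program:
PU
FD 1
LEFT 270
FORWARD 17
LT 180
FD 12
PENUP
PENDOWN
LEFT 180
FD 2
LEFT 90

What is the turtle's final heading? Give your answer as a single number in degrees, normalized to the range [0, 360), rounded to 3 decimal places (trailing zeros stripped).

Executing turtle program step by step:
Start: pos=(3,7), heading=180, pen down
PU: pen up
FD 1: (3,7) -> (2,7) [heading=180, move]
LT 270: heading 180 -> 90
FD 17: (2,7) -> (2,24) [heading=90, move]
LT 180: heading 90 -> 270
FD 12: (2,24) -> (2,12) [heading=270, move]
PU: pen up
PD: pen down
LT 180: heading 270 -> 90
FD 2: (2,12) -> (2,14) [heading=90, draw]
LT 90: heading 90 -> 180
Final: pos=(2,14), heading=180, 1 segment(s) drawn

Answer: 180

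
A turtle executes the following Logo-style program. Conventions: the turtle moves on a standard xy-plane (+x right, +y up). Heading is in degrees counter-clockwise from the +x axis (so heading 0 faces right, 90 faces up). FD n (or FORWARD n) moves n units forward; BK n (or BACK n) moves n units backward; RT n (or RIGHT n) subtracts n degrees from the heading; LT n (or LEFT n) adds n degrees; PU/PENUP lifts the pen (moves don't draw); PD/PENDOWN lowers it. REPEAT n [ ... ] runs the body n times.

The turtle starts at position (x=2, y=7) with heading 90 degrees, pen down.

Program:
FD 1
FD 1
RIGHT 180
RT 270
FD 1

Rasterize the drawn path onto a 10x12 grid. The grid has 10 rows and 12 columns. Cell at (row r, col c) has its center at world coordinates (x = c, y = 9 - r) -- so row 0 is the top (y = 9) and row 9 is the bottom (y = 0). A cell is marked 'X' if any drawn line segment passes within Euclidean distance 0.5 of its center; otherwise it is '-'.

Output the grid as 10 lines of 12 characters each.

Answer: --XX--------
--X---------
--X---------
------------
------------
------------
------------
------------
------------
------------

Derivation:
Segment 0: (2,7) -> (2,8)
Segment 1: (2,8) -> (2,9)
Segment 2: (2,9) -> (3,9)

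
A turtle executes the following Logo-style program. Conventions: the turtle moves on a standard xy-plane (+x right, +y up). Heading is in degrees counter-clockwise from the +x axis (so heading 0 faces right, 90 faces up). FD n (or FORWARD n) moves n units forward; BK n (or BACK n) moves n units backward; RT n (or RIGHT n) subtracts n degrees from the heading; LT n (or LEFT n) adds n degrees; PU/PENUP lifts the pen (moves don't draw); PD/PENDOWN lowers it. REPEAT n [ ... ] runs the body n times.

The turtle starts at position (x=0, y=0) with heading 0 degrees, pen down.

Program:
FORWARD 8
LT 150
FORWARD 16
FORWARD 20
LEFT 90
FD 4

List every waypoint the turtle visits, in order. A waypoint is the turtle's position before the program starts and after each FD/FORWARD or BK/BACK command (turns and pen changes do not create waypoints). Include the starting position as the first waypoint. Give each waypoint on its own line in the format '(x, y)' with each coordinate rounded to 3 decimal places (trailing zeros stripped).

Answer: (0, 0)
(8, 0)
(-5.856, 8)
(-23.177, 18)
(-25.177, 14.536)

Derivation:
Executing turtle program step by step:
Start: pos=(0,0), heading=0, pen down
FD 8: (0,0) -> (8,0) [heading=0, draw]
LT 150: heading 0 -> 150
FD 16: (8,0) -> (-5.856,8) [heading=150, draw]
FD 20: (-5.856,8) -> (-23.177,18) [heading=150, draw]
LT 90: heading 150 -> 240
FD 4: (-23.177,18) -> (-25.177,14.536) [heading=240, draw]
Final: pos=(-25.177,14.536), heading=240, 4 segment(s) drawn
Waypoints (5 total):
(0, 0)
(8, 0)
(-5.856, 8)
(-23.177, 18)
(-25.177, 14.536)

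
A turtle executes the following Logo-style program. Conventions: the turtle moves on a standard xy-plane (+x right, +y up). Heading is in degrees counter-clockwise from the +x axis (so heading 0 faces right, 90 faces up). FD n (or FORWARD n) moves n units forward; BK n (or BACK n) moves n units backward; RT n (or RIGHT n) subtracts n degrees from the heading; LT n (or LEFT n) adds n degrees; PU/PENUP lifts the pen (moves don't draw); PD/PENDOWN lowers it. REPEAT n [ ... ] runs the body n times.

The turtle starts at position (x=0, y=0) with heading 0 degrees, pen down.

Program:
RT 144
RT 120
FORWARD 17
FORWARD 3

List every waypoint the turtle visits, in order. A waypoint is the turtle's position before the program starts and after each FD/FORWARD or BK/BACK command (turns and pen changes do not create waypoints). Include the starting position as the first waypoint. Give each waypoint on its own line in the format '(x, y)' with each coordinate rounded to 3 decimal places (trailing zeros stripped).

Answer: (0, 0)
(-1.777, 16.907)
(-2.091, 19.89)

Derivation:
Executing turtle program step by step:
Start: pos=(0,0), heading=0, pen down
RT 144: heading 0 -> 216
RT 120: heading 216 -> 96
FD 17: (0,0) -> (-1.777,16.907) [heading=96, draw]
FD 3: (-1.777,16.907) -> (-2.091,19.89) [heading=96, draw]
Final: pos=(-2.091,19.89), heading=96, 2 segment(s) drawn
Waypoints (3 total):
(0, 0)
(-1.777, 16.907)
(-2.091, 19.89)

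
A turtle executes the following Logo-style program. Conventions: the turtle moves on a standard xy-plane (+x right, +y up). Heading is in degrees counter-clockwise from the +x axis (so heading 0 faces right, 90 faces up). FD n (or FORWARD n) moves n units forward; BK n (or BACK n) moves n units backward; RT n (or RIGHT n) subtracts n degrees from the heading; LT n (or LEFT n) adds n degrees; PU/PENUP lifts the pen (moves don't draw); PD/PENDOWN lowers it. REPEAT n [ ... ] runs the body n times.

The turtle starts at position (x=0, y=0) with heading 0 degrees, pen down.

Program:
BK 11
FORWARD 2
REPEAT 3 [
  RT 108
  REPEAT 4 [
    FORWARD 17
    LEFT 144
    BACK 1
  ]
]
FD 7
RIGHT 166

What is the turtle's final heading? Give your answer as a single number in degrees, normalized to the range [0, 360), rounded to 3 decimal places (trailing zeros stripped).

Executing turtle program step by step:
Start: pos=(0,0), heading=0, pen down
BK 11: (0,0) -> (-11,0) [heading=0, draw]
FD 2: (-11,0) -> (-9,0) [heading=0, draw]
REPEAT 3 [
  -- iteration 1/3 --
  RT 108: heading 0 -> 252
  REPEAT 4 [
    -- iteration 1/4 --
    FD 17: (-9,0) -> (-14.253,-16.168) [heading=252, draw]
    LT 144: heading 252 -> 36
    BK 1: (-14.253,-16.168) -> (-15.062,-16.756) [heading=36, draw]
    -- iteration 2/4 --
    FD 17: (-15.062,-16.756) -> (-1.309,-6.763) [heading=36, draw]
    LT 144: heading 36 -> 180
    BK 1: (-1.309,-6.763) -> (-0.309,-6.763) [heading=180, draw]
    -- iteration 3/4 --
    FD 17: (-0.309,-6.763) -> (-17.309,-6.763) [heading=180, draw]
    LT 144: heading 180 -> 324
    BK 1: (-17.309,-6.763) -> (-18.118,-6.176) [heading=324, draw]
    -- iteration 4/4 --
    FD 17: (-18.118,-6.176) -> (-4.365,-16.168) [heading=324, draw]
    LT 144: heading 324 -> 108
    BK 1: (-4.365,-16.168) -> (-4.056,-17.119) [heading=108, draw]
  ]
  -- iteration 2/3 --
  RT 108: heading 108 -> 0
  REPEAT 4 [
    -- iteration 1/4 --
    FD 17: (-4.056,-17.119) -> (12.944,-17.119) [heading=0, draw]
    LT 144: heading 0 -> 144
    BK 1: (12.944,-17.119) -> (13.753,-17.707) [heading=144, draw]
    -- iteration 2/4 --
    FD 17: (13.753,-17.707) -> (0,-7.714) [heading=144, draw]
    LT 144: heading 144 -> 288
    BK 1: (0,-7.714) -> (-0.309,-6.763) [heading=288, draw]
    -- iteration 3/4 --
    FD 17: (-0.309,-6.763) -> (4.944,-22.931) [heading=288, draw]
    LT 144: heading 288 -> 72
    BK 1: (4.944,-22.931) -> (4.635,-23.882) [heading=72, draw]
    -- iteration 4/4 --
    FD 17: (4.635,-23.882) -> (9.889,-7.714) [heading=72, draw]
    LT 144: heading 72 -> 216
    BK 1: (9.889,-7.714) -> (10.698,-7.127) [heading=216, draw]
  ]
  -- iteration 3/3 --
  RT 108: heading 216 -> 108
  REPEAT 4 [
    -- iteration 1/4 --
    FD 17: (10.698,-7.127) -> (5.444,9.041) [heading=108, draw]
    LT 144: heading 108 -> 252
    BK 1: (5.444,9.041) -> (5.753,9.992) [heading=252, draw]
    -- iteration 2/4 --
    FD 17: (5.753,9.992) -> (0.5,-6.176) [heading=252, draw]
    LT 144: heading 252 -> 36
    BK 1: (0.5,-6.176) -> (-0.309,-6.763) [heading=36, draw]
    -- iteration 3/4 --
    FD 17: (-0.309,-6.763) -> (13.444,3.229) [heading=36, draw]
    LT 144: heading 36 -> 180
    BK 1: (13.444,3.229) -> (14.444,3.229) [heading=180, draw]
    -- iteration 4/4 --
    FD 17: (14.444,3.229) -> (-2.556,3.229) [heading=180, draw]
    LT 144: heading 180 -> 324
    BK 1: (-2.556,3.229) -> (-3.365,3.817) [heading=324, draw]
  ]
]
FD 7: (-3.365,3.817) -> (2.298,-0.298) [heading=324, draw]
RT 166: heading 324 -> 158
Final: pos=(2.298,-0.298), heading=158, 27 segment(s) drawn

Answer: 158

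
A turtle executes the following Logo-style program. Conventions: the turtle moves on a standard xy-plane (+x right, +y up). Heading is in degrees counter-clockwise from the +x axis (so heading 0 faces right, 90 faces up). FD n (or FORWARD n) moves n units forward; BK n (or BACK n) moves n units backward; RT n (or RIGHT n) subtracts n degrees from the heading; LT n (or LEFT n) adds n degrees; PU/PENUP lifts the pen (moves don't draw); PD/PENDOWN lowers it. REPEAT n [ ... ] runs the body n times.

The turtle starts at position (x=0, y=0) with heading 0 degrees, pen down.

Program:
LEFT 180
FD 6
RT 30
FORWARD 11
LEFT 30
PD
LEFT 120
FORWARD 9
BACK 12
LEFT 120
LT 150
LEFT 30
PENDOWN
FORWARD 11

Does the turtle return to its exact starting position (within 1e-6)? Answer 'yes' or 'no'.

Executing turtle program step by step:
Start: pos=(0,0), heading=0, pen down
LT 180: heading 0 -> 180
FD 6: (0,0) -> (-6,0) [heading=180, draw]
RT 30: heading 180 -> 150
FD 11: (-6,0) -> (-15.526,5.5) [heading=150, draw]
LT 30: heading 150 -> 180
PD: pen down
LT 120: heading 180 -> 300
FD 9: (-15.526,5.5) -> (-11.026,-2.294) [heading=300, draw]
BK 12: (-11.026,-2.294) -> (-17.026,8.098) [heading=300, draw]
LT 120: heading 300 -> 60
LT 150: heading 60 -> 210
LT 30: heading 210 -> 240
PD: pen down
FD 11: (-17.026,8.098) -> (-22.526,-1.428) [heading=240, draw]
Final: pos=(-22.526,-1.428), heading=240, 5 segment(s) drawn

Start position: (0, 0)
Final position: (-22.526, -1.428)
Distance = 22.572; >= 1e-6 -> NOT closed

Answer: no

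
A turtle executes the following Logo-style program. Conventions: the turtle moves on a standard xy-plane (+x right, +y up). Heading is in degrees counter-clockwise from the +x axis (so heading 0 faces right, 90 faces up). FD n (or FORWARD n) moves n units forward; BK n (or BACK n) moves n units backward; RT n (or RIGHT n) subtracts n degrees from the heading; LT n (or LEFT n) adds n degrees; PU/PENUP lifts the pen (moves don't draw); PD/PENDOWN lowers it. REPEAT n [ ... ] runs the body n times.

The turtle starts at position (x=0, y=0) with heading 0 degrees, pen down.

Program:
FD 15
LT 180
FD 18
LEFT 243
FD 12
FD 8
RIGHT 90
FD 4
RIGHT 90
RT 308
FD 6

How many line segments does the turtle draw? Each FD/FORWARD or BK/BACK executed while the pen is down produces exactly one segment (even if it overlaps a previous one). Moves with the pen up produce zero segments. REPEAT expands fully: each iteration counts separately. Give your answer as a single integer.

Executing turtle program step by step:
Start: pos=(0,0), heading=0, pen down
FD 15: (0,0) -> (15,0) [heading=0, draw]
LT 180: heading 0 -> 180
FD 18: (15,0) -> (-3,0) [heading=180, draw]
LT 243: heading 180 -> 63
FD 12: (-3,0) -> (2.448,10.692) [heading=63, draw]
FD 8: (2.448,10.692) -> (6.08,17.82) [heading=63, draw]
RT 90: heading 63 -> 333
FD 4: (6.08,17.82) -> (9.644,16.004) [heading=333, draw]
RT 90: heading 333 -> 243
RT 308: heading 243 -> 295
FD 6: (9.644,16.004) -> (12.18,10.566) [heading=295, draw]
Final: pos=(12.18,10.566), heading=295, 6 segment(s) drawn
Segments drawn: 6

Answer: 6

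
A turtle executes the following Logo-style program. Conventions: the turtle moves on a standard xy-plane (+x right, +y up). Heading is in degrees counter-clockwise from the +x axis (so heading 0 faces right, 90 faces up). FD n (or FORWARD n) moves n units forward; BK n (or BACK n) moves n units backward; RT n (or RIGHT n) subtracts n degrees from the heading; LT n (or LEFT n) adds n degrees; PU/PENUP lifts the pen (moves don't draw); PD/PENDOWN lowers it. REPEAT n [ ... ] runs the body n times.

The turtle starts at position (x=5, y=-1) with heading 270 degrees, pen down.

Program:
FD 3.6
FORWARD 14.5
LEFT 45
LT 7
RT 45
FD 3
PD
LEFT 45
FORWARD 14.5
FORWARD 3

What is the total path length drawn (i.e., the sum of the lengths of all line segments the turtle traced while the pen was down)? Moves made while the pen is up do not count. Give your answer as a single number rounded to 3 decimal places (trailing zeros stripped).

Answer: 38.6

Derivation:
Executing turtle program step by step:
Start: pos=(5,-1), heading=270, pen down
FD 3.6: (5,-1) -> (5,-4.6) [heading=270, draw]
FD 14.5: (5,-4.6) -> (5,-19.1) [heading=270, draw]
LT 45: heading 270 -> 315
LT 7: heading 315 -> 322
RT 45: heading 322 -> 277
FD 3: (5,-19.1) -> (5.366,-22.078) [heading=277, draw]
PD: pen down
LT 45: heading 277 -> 322
FD 14.5: (5.366,-22.078) -> (16.792,-31.005) [heading=322, draw]
FD 3: (16.792,-31.005) -> (19.156,-32.852) [heading=322, draw]
Final: pos=(19.156,-32.852), heading=322, 5 segment(s) drawn

Segment lengths:
  seg 1: (5,-1) -> (5,-4.6), length = 3.6
  seg 2: (5,-4.6) -> (5,-19.1), length = 14.5
  seg 3: (5,-19.1) -> (5.366,-22.078), length = 3
  seg 4: (5.366,-22.078) -> (16.792,-31.005), length = 14.5
  seg 5: (16.792,-31.005) -> (19.156,-32.852), length = 3
Total = 38.6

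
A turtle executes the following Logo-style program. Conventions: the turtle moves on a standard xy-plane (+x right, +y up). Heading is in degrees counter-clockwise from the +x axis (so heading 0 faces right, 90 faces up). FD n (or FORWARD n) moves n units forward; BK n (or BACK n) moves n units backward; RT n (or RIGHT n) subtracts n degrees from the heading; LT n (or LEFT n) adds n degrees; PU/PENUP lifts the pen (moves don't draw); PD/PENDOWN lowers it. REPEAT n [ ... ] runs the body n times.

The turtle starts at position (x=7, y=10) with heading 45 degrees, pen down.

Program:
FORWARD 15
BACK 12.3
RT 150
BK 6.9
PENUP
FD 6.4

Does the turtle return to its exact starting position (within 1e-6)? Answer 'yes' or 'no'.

Executing turtle program step by step:
Start: pos=(7,10), heading=45, pen down
FD 15: (7,10) -> (17.607,20.607) [heading=45, draw]
BK 12.3: (17.607,20.607) -> (8.909,11.909) [heading=45, draw]
RT 150: heading 45 -> 255
BK 6.9: (8.909,11.909) -> (10.695,18.574) [heading=255, draw]
PU: pen up
FD 6.4: (10.695,18.574) -> (9.039,12.392) [heading=255, move]
Final: pos=(9.039,12.392), heading=255, 3 segment(s) drawn

Start position: (7, 10)
Final position: (9.039, 12.392)
Distance = 3.143; >= 1e-6 -> NOT closed

Answer: no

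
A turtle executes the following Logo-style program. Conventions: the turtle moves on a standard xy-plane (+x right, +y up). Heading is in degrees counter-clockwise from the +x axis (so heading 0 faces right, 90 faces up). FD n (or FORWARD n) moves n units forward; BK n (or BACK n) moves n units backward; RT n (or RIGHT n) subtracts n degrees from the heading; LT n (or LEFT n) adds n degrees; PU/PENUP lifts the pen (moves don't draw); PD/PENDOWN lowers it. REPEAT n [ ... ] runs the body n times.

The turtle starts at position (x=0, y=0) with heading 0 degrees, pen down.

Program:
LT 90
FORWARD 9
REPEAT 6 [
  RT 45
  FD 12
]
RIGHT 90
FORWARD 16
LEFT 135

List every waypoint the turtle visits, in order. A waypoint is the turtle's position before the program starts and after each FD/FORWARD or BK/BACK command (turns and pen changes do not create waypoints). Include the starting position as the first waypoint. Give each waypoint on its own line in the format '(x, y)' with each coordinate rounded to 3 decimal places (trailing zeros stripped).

Executing turtle program step by step:
Start: pos=(0,0), heading=0, pen down
LT 90: heading 0 -> 90
FD 9: (0,0) -> (0,9) [heading=90, draw]
REPEAT 6 [
  -- iteration 1/6 --
  RT 45: heading 90 -> 45
  FD 12: (0,9) -> (8.485,17.485) [heading=45, draw]
  -- iteration 2/6 --
  RT 45: heading 45 -> 0
  FD 12: (8.485,17.485) -> (20.485,17.485) [heading=0, draw]
  -- iteration 3/6 --
  RT 45: heading 0 -> 315
  FD 12: (20.485,17.485) -> (28.971,9) [heading=315, draw]
  -- iteration 4/6 --
  RT 45: heading 315 -> 270
  FD 12: (28.971,9) -> (28.971,-3) [heading=270, draw]
  -- iteration 5/6 --
  RT 45: heading 270 -> 225
  FD 12: (28.971,-3) -> (20.485,-11.485) [heading=225, draw]
  -- iteration 6/6 --
  RT 45: heading 225 -> 180
  FD 12: (20.485,-11.485) -> (8.485,-11.485) [heading=180, draw]
]
RT 90: heading 180 -> 90
FD 16: (8.485,-11.485) -> (8.485,4.515) [heading=90, draw]
LT 135: heading 90 -> 225
Final: pos=(8.485,4.515), heading=225, 8 segment(s) drawn
Waypoints (9 total):
(0, 0)
(0, 9)
(8.485, 17.485)
(20.485, 17.485)
(28.971, 9)
(28.971, -3)
(20.485, -11.485)
(8.485, -11.485)
(8.485, 4.515)

Answer: (0, 0)
(0, 9)
(8.485, 17.485)
(20.485, 17.485)
(28.971, 9)
(28.971, -3)
(20.485, -11.485)
(8.485, -11.485)
(8.485, 4.515)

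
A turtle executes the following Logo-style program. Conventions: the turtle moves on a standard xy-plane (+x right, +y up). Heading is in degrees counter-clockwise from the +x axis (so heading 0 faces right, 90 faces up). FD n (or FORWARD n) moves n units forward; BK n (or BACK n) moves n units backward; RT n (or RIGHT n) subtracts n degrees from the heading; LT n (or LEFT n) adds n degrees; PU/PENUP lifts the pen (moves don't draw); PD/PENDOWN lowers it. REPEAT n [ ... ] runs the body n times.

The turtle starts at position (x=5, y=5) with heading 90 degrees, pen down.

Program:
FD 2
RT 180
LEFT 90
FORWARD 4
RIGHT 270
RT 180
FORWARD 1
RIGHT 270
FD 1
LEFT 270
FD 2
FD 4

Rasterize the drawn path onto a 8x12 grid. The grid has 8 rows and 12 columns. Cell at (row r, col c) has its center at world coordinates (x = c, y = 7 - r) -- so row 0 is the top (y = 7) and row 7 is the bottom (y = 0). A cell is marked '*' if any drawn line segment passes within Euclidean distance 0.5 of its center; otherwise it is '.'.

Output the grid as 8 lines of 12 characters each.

Segment 0: (5,5) -> (5,7)
Segment 1: (5,7) -> (9,7)
Segment 2: (9,7) -> (9,6)
Segment 3: (9,6) -> (10,6)
Segment 4: (10,6) -> (10,4)
Segment 5: (10,4) -> (10,0)

Answer: .....*****..
.....*...**.
.....*....*.
..........*.
..........*.
..........*.
..........*.
..........*.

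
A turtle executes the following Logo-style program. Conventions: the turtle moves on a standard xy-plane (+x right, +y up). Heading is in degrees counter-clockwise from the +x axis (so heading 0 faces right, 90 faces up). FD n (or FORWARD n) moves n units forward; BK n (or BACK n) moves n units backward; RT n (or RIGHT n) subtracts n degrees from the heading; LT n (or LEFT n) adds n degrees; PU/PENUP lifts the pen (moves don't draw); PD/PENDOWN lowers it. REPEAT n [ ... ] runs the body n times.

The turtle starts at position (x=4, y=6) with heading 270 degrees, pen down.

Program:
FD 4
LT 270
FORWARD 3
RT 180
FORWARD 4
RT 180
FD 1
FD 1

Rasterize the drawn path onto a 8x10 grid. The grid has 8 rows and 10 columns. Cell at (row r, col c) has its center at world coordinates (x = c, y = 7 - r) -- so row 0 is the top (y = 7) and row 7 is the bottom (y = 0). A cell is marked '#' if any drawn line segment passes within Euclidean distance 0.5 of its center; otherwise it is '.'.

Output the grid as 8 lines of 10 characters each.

Answer: ..........
....#.....
....#.....
....#.....
....#.....
.#####....
..........
..........

Derivation:
Segment 0: (4,6) -> (4,2)
Segment 1: (4,2) -> (1,2)
Segment 2: (1,2) -> (5,2)
Segment 3: (5,2) -> (4,2)
Segment 4: (4,2) -> (3,2)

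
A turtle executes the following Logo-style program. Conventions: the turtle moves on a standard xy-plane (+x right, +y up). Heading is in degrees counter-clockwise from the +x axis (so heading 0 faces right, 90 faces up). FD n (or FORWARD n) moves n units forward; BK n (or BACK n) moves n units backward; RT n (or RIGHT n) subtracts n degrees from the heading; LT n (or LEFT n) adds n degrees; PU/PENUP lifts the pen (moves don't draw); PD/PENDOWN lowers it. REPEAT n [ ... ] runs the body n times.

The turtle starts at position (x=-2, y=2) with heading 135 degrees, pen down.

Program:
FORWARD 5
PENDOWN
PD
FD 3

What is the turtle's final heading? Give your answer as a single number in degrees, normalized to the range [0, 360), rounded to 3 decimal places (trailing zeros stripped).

Executing turtle program step by step:
Start: pos=(-2,2), heading=135, pen down
FD 5: (-2,2) -> (-5.536,5.536) [heading=135, draw]
PD: pen down
PD: pen down
FD 3: (-5.536,5.536) -> (-7.657,7.657) [heading=135, draw]
Final: pos=(-7.657,7.657), heading=135, 2 segment(s) drawn

Answer: 135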